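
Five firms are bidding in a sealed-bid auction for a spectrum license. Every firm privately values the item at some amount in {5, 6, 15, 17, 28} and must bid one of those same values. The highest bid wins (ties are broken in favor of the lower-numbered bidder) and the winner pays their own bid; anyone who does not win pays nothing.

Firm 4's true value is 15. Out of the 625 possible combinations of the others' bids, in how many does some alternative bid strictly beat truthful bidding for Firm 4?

Others bid (5, 5, 5, 5): truth gives 0; bid 6 gives 9 > 0. Violating.
Others bid (5, 5, 5, 6): truth gives 0; bid 6 gives 9 > 0. Violating.
Others bid (5, 5, 5, 15): truth gives 0; no alternative beats it.
Others bid (5, 5, 5, 17): truth gives 0; no alternative beats it.
(Checking all 625 profiles: 2 have a profitable deviation, 623 do not.)

2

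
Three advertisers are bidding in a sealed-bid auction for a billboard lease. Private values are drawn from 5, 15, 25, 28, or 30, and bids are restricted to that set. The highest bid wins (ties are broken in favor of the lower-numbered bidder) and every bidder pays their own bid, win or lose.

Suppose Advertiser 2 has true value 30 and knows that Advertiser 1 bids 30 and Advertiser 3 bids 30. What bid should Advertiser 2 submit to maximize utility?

5

Bid 5: loses but pays 5, utility -5.
Bid 15: loses but pays 15, utility -15.
Bid 25: loses but pays 25, utility -25.
Bid 28: loses but pays 28, utility -28.
Bid 30: loses but pays 30, utility -30.
The best choice is 5 with utility -5.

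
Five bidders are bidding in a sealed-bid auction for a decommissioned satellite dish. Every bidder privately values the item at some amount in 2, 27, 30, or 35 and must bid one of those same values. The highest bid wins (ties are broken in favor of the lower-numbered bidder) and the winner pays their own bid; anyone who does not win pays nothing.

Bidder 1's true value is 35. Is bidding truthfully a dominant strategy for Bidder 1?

Consider the case where Bidder 2 bids 2, Bidder 3 bids 2, Bidder 4 bids 2 and Bidder 5 bids 2.
Truthful bid 35: wins, pays 35, utility 35 - 35 = 0.
Bid 2 instead: wins, pays 2, utility 35 - 2 = 33.
Since 33 > 0, bidding 2 is strictly better here, so truthful bidding is not dominant.

No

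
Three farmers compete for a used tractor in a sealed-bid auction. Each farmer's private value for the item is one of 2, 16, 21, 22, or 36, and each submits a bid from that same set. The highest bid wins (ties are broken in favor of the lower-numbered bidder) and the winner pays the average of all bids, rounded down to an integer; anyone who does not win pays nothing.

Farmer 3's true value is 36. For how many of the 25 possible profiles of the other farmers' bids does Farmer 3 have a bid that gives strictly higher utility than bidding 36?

9

Others bid (2, 2): truth gives 23; bid 16 gives 30 > 23. Violating.
Others bid (2, 16): truth gives 18; bid 21 gives 23 > 18. Violating.
Others bid (2, 21): truth gives 17; bid 22 gives 21 > 17. Violating.
Others bid (16, 2): truth gives 18; bid 21 gives 23 > 18. Violating.
Others bid (2, 22): truth gives 16; no alternative beats it.
Others bid (2, 36): truth gives 0; no alternative beats it.
(Checking all 25 profiles: 9 have a profitable deviation, 16 do not.)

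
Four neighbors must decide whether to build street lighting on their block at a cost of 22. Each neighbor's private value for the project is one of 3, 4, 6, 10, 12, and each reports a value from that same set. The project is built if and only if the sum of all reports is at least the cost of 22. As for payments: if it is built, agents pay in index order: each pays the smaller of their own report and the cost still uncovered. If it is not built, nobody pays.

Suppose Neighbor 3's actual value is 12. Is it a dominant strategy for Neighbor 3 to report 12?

No

Consider the case where Neighbor 1 reports 3, Neighbor 2 reports 3 and Neighbor 4 reports 6.
Truthful report 12: project built, pays 12, utility 12 - 12 = 0.
Report 10 instead: project built, pays 10, utility 12 - 10 = 2.
Since 2 > 0, reporting 10 is strictly better here, so truthful reporting is not dominant.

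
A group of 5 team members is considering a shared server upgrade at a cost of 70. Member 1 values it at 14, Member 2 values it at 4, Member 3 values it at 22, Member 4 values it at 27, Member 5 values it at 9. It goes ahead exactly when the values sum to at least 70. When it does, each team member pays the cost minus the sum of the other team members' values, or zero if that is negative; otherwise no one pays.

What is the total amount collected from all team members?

Total value 76 ≥ cost 70, so it is built.
Member 1: others sum to 62; max(0, 70 - 62) = 8.
Member 2: others sum to 72; max(0, 70 - 72) = 0.
Member 3: others sum to 54; max(0, 70 - 54) = 16.
Member 4: others sum to 49; max(0, 70 - 49) = 21.
Member 5: others sum to 67; max(0, 70 - 67) = 3.
Total collected = 8 + 0 + 16 + 21 + 3 = 48.

48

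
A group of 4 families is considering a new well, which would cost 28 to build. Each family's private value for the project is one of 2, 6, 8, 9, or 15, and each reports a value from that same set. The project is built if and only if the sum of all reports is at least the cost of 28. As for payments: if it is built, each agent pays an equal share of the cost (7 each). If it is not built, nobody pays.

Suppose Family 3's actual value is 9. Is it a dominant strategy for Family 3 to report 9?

Consider the case where Family 1 reports 2, Family 2 reports 2 and Family 4 reports 9.
Truthful report 9: project not built, utility 0.
Report 15 instead: project built, pays 7, utility 9 - 7 = 2.
Since 2 > 0, reporting 15 is strictly better here, so truthful reporting is not dominant.

No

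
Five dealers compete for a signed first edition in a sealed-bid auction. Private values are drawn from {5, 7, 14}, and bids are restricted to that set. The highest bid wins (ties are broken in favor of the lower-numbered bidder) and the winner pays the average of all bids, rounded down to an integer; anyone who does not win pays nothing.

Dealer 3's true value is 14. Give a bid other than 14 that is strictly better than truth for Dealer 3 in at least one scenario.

Suppose Dealer 1 bids 5, Dealer 2 bids 5, Dealer 4 bids 5 and Dealer 5 bids 5.
Bid 14: wins, pays 6, utility 14 - 6 = 8.
Bid 7: wins, pays 5, utility 14 - 5 = 9.
So bidding 7 beats truth here (9 > 8).

7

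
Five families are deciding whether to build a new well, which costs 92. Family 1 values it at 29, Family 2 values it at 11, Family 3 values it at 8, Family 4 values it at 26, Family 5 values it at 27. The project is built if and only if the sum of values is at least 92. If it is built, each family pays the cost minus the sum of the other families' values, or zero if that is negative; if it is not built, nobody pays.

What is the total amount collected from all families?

Total value 101 ≥ cost 92, so it is built.
Family 1: others sum to 72; max(0, 92 - 72) = 20.
Family 2: others sum to 90; max(0, 92 - 90) = 2.
Family 3: others sum to 93; max(0, 92 - 93) = 0.
Family 4: others sum to 75; max(0, 92 - 75) = 17.
Family 5: others sum to 74; max(0, 92 - 74) = 18.
Total collected = 20 + 2 + 0 + 17 + 18 = 57.

57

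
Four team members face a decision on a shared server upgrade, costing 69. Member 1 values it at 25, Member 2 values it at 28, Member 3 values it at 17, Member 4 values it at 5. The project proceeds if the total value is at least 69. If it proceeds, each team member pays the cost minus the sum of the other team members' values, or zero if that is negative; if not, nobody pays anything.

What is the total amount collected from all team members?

52

Total value 75 ≥ cost 69, so it is built.
Member 1: others sum to 50; max(0, 69 - 50) = 19.
Member 2: others sum to 47; max(0, 69 - 47) = 22.
Member 3: others sum to 58; max(0, 69 - 58) = 11.
Member 4: others sum to 70; max(0, 69 - 70) = 0.
Total collected = 19 + 22 + 11 + 0 = 52.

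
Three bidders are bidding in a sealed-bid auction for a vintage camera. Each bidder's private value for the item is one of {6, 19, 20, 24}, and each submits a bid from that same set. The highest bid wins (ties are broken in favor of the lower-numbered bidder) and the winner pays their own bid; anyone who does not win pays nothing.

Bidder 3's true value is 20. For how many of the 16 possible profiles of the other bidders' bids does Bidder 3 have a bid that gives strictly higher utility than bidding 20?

1

Others bid (6, 6): truth gives 0; bid 19 gives 1 > 0. Violating.
Others bid (6, 19): truth gives 0; no alternative beats it.
Others bid (6, 20): truth gives 0; no alternative beats it.
(Checking all 16 profiles: 1 has a profitable deviation, 15 do not.)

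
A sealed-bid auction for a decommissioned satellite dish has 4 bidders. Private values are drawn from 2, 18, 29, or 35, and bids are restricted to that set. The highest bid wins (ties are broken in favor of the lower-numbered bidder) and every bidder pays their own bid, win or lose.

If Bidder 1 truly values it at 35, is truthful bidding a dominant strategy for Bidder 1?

No

Consider the case where Bidder 2 bids 2, Bidder 3 bids 2 and Bidder 4 bids 2.
Truthful bid 35: wins, pays 35, utility 35 - 35 = 0.
Bid 2 instead: wins, pays 2, utility 35 - 2 = 33.
Since 33 > 0, bidding 2 is strictly better here, so truthful bidding is not dominant.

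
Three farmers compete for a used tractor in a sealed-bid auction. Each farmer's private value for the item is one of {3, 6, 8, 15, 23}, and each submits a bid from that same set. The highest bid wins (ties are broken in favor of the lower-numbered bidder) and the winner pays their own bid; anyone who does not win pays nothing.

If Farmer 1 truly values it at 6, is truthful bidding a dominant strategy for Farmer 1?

Consider the case where Farmer 2 bids 3 and Farmer 3 bids 3.
Truthful bid 6: wins, pays 6, utility 6 - 6 = 0.
Bid 3 instead: wins, pays 3, utility 6 - 3 = 3.
Since 3 > 0, bidding 3 is strictly better here, so truthful bidding is not dominant.

No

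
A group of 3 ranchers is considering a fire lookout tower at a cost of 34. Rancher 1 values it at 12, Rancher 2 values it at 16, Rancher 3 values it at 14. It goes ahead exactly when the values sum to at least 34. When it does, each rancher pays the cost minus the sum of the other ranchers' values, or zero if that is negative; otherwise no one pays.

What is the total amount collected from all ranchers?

18

Total value 42 ≥ cost 34, so it is built.
Rancher 1: others sum to 30; max(0, 34 - 30) = 4.
Rancher 2: others sum to 26; max(0, 34 - 26) = 8.
Rancher 3: others sum to 28; max(0, 34 - 28) = 6.
Total collected = 4 + 8 + 6 = 18.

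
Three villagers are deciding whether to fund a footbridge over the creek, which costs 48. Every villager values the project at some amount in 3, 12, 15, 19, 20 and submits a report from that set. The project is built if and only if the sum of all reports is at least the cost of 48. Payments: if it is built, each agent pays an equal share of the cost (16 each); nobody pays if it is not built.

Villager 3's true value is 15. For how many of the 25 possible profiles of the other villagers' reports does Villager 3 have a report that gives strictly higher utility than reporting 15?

8

Others report (15, 19): truth gives -1; report 3 gives 0 > -1. Violating.
Others report (15, 20): truth gives -1; report 3 gives 0 > -1. Violating.
Others report (19, 15): truth gives -1; report 3 gives 0 > -1. Violating.
Others report (19, 19): truth gives -1; report 3 gives 0 > -1. Violating.
Others report (3, 3): truth gives 0; no alternative beats it.
Others report (3, 12): truth gives 0; no alternative beats it.
(Checking all 25 profiles: 8 have a profitable deviation, 17 do not.)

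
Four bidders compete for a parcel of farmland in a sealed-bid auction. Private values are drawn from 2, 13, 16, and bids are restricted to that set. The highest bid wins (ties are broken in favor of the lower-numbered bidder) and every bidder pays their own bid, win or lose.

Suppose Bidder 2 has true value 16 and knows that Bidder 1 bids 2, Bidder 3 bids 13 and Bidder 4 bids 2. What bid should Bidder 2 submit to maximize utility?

13

Bid 2: loses but pays 2, utility -2.
Bid 13: wins, pays 13, utility 16 - 13 = 3.
Bid 16: wins, pays 16, utility 16 - 16 = 0.
The best choice is 13 with utility 3.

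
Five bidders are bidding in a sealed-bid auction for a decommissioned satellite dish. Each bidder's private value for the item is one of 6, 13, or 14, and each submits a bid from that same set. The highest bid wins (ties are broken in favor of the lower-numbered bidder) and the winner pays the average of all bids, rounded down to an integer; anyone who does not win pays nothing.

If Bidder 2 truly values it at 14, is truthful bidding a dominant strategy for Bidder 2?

Consider the case where Bidder 1 bids 6, Bidder 3 bids 6, Bidder 4 bids 6 and Bidder 5 bids 13.
Truthful bid 14: wins, pays 9, utility 14 - 9 = 5.
Bid 13 instead: wins, pays 8, utility 14 - 8 = 6.
Since 6 > 5, bidding 13 is strictly better here, so truthful bidding is not dominant.

No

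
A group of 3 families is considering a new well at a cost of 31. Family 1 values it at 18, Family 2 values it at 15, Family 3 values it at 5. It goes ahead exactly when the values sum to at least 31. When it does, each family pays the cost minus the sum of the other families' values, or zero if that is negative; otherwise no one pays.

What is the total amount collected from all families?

Total value 38 ≥ cost 31, so it is built.
Family 1: others sum to 20; max(0, 31 - 20) = 11.
Family 2: others sum to 23; max(0, 31 - 23) = 8.
Family 3: others sum to 33; max(0, 31 - 33) = 0.
Total collected = 11 + 8 + 0 = 19.

19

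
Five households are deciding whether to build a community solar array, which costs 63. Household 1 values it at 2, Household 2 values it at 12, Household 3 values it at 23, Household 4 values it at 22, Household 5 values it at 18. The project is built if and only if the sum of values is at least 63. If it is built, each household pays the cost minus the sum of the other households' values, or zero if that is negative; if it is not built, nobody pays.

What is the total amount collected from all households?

21

Total value 77 ≥ cost 63, so it is built.
Household 1: others sum to 75; max(0, 63 - 75) = 0.
Household 2: others sum to 65; max(0, 63 - 65) = 0.
Household 3: others sum to 54; max(0, 63 - 54) = 9.
Household 4: others sum to 55; max(0, 63 - 55) = 8.
Household 5: others sum to 59; max(0, 63 - 59) = 4.
Total collected = 0 + 0 + 9 + 8 + 4 = 21.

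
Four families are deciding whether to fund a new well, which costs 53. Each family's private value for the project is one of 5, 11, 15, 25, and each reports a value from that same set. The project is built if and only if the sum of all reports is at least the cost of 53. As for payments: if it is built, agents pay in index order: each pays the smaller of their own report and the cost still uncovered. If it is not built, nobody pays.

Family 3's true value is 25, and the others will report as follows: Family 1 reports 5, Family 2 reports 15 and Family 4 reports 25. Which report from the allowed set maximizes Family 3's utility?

11

Report 5: project not built, utility 0.
Report 11: project built, pays 11, utility 25 - 11 = 14.
Report 15: project built, pays 15, utility 25 - 15 = 10.
Report 25: project built, pays 25, utility 25 - 25 = 0.
The best choice is 11 with utility 14.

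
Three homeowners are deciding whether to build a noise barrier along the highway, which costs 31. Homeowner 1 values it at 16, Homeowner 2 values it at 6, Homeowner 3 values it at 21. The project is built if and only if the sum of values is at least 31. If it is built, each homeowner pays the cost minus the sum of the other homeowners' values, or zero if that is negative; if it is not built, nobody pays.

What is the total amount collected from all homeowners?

Total value 43 ≥ cost 31, so it is built.
Homeowner 1: others sum to 27; max(0, 31 - 27) = 4.
Homeowner 2: others sum to 37; max(0, 31 - 37) = 0.
Homeowner 3: others sum to 22; max(0, 31 - 22) = 9.
Total collected = 4 + 0 + 9 = 13.

13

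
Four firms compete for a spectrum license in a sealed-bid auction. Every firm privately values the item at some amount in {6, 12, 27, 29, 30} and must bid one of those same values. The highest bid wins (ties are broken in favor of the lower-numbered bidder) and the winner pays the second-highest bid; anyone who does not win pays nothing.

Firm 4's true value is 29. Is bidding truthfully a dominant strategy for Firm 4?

Check each profile of the others' bids and compare truth against every alternative bid.
Others bid (6, 6, 6): truth gives 23, best alternative gives 23.
Others bid (6, 6, 12): truth gives 17, best alternative gives 17.
Others bid (6, 12, 6): truth gives 17, best alternative gives 17.
Others bid (6, 12, 12): truth gives 17, best alternative gives 17.
Others bid (12, 6, 6): truth gives 17, best alternative gives 17.
Others bid (12, 6, 12): truth gives 17, best alternative gives 17.
(Remaining 119 profiles checked similarly; truth is weakly best in each.)
In every case the truthful bid is at least as good as any alternative, so it is a dominant strategy.

Yes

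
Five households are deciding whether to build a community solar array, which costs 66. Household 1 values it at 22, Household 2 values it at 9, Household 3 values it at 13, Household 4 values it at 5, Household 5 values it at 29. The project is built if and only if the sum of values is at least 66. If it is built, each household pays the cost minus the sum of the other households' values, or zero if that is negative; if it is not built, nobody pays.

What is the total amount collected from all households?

28

Total value 78 ≥ cost 66, so it is built.
Household 1: others sum to 56; max(0, 66 - 56) = 10.
Household 2: others sum to 69; max(0, 66 - 69) = 0.
Household 3: others sum to 65; max(0, 66 - 65) = 1.
Household 4: others sum to 73; max(0, 66 - 73) = 0.
Household 5: others sum to 49; max(0, 66 - 49) = 17.
Total collected = 10 + 0 + 1 + 0 + 17 = 28.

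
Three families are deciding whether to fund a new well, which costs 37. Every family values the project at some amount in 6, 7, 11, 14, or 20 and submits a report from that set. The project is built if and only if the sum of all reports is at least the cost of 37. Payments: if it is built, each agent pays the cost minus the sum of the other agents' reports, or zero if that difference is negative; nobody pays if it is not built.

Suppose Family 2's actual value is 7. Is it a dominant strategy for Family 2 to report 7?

Yes

Check each profile of the others' reports and compare truth against every alternative report.
Others report (20, 20): truth gives 7, best alternative gives 7.
Others report (14, 20): truth gives 4, best alternative gives 4.
Others report (20, 14): truth gives 4, best alternative gives 4.
Others report (11, 20): truth gives 1, best alternative gives 1.
Others report (20, 11): truth gives 1, best alternative gives 1.
Others report (6, 6): truth gives 0, best alternative gives 0.
(Remaining 19 profiles checked similarly; truth is weakly best in each.)
In every case the truthful report is at least as good as any alternative, so it is a dominant strategy.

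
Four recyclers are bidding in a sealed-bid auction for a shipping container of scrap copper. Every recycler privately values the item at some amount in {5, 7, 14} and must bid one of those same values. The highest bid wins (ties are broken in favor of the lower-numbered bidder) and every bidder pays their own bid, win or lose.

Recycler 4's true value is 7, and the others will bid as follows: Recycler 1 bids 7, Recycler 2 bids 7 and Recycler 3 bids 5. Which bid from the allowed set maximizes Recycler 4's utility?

Bid 5: loses but pays 5, utility -5.
Bid 7: loses but pays 7, utility -7.
Bid 14: wins, pays 14, utility 7 - 14 = -7.
The best choice is 5 with utility -5.

5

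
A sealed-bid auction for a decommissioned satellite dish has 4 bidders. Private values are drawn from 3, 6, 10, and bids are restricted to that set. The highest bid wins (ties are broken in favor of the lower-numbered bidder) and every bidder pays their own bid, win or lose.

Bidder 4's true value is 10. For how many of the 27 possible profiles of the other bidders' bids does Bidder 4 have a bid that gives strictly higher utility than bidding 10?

20

Others bid (3, 3, 3): truth gives 0; bid 6 gives 4 > 0. Violating.
Others bid (3, 3, 10): truth gives -10; bid 3 gives -3 > -10. Violating.
Others bid (3, 6, 10): truth gives -10; bid 3 gives -3 > -10. Violating.
Others bid (3, 10, 3): truth gives -10; bid 3 gives -3 > -10. Violating.
Others bid (3, 3, 6): truth gives 0; no alternative beats it.
Others bid (3, 6, 3): truth gives 0; no alternative beats it.
(Checking all 27 profiles: 20 have a profitable deviation, 7 do not.)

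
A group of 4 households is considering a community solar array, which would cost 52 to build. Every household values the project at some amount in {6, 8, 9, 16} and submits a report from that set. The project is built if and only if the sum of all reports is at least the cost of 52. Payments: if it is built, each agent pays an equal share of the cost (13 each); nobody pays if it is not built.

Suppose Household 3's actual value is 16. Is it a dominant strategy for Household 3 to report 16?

Yes

Check each profile of the others' reports and compare truth against every alternative report.
Others report (6, 16, 16): truth gives 3, best alternative gives 0.
Others report (8, 16, 16): truth gives 3, best alternative gives 0.
Others report (9, 16, 16): truth gives 3, best alternative gives 0.
Others report (16, 6, 16): truth gives 3, best alternative gives 0.
Others report (16, 8, 16): truth gives 3, best alternative gives 0.
Others report (16, 9, 16): truth gives 3, best alternative gives 0.
(Remaining 58 profiles checked similarly; truth is weakly best in each.)
In every case the truthful report is at least as good as any alternative, so it is a dominant strategy.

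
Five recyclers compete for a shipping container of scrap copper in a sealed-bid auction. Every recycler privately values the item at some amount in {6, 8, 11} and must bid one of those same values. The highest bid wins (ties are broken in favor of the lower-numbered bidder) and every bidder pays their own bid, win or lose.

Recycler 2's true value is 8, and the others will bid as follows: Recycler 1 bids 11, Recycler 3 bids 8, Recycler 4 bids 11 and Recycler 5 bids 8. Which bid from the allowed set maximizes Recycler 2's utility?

6

Bid 6: loses but pays 6, utility -6.
Bid 8: loses but pays 8, utility -8.
Bid 11: loses but pays 11, utility -11.
The best choice is 6 with utility -6.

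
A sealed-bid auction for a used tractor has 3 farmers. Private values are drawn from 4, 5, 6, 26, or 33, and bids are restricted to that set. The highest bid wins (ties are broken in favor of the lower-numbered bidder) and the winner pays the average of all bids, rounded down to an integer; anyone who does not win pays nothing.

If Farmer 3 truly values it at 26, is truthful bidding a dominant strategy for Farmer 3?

No

Consider the case where Farmer 1 bids 4 and Farmer 2 bids 4.
Truthful bid 26: wins, pays 11, utility 26 - 11 = 15.
Bid 5 instead: wins, pays 4, utility 26 - 4 = 22.
Since 22 > 15, bidding 5 is strictly better here, so truthful bidding is not dominant.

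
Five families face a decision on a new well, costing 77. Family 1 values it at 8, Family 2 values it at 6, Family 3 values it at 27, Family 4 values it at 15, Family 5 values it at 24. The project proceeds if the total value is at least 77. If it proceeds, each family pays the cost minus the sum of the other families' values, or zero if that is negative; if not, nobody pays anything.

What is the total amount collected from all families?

65

Total value 80 ≥ cost 77, so it is built.
Family 1: others sum to 72; max(0, 77 - 72) = 5.
Family 2: others sum to 74; max(0, 77 - 74) = 3.
Family 3: others sum to 53; max(0, 77 - 53) = 24.
Family 4: others sum to 65; max(0, 77 - 65) = 12.
Family 5: others sum to 56; max(0, 77 - 56) = 21.
Total collected = 5 + 3 + 24 + 12 + 21 = 65.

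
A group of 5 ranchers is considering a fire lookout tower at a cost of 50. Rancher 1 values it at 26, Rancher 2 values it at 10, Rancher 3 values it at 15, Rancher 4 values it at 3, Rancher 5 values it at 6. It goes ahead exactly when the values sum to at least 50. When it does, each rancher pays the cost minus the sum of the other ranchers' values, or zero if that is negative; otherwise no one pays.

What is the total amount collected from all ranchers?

21

Total value 60 ≥ cost 50, so it is built.
Rancher 1: others sum to 34; max(0, 50 - 34) = 16.
Rancher 2: others sum to 50; max(0, 50 - 50) = 0.
Rancher 3: others sum to 45; max(0, 50 - 45) = 5.
Rancher 4: others sum to 57; max(0, 50 - 57) = 0.
Rancher 5: others sum to 54; max(0, 50 - 54) = 0.
Total collected = 16 + 0 + 5 + 0 + 0 = 21.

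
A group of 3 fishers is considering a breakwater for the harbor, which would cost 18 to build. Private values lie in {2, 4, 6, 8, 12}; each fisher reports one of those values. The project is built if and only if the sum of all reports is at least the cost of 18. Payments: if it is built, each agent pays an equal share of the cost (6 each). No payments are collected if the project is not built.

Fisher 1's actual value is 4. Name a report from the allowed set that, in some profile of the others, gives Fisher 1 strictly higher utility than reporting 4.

Suppose Fisher 2 reports 2 and Fisher 3 reports 12.
Report 4: project built, pays 6, utility 4 - 6 = -2.
Report 2: project not built, utility 0.
So reporting 2 beats truth here (0 > -2).

2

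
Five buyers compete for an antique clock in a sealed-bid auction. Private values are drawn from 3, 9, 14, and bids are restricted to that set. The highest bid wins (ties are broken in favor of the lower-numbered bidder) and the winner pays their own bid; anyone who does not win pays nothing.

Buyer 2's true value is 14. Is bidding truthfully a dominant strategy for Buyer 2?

Consider the case where Buyer 1 bids 3, Buyer 3 bids 3, Buyer 4 bids 3 and Buyer 5 bids 3.
Truthful bid 14: wins, pays 14, utility 14 - 14 = 0.
Bid 9 instead: wins, pays 9, utility 14 - 9 = 5.
Since 5 > 0, bidding 9 is strictly better here, so truthful bidding is not dominant.

No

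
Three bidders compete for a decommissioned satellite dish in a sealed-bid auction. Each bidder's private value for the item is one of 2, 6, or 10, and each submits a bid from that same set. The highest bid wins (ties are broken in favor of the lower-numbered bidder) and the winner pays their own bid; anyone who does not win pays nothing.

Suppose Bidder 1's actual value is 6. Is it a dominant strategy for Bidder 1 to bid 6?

No

Consider the case where Bidder 2 bids 2 and Bidder 3 bids 2.
Truthful bid 6: wins, pays 6, utility 6 - 6 = 0.
Bid 2 instead: wins, pays 2, utility 6 - 2 = 4.
Since 4 > 0, bidding 2 is strictly better here, so truthful bidding is not dominant.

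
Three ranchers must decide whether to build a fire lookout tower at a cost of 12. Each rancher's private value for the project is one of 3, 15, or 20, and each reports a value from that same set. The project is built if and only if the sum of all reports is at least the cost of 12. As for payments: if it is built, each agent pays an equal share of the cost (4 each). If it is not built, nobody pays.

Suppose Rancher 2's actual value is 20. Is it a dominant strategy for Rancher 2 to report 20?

Yes

Check each profile of the others' reports and compare truth against every alternative report.
Others report (3, 3): truth gives 16, best alternative gives 16.
Others report (3, 15): truth gives 16, best alternative gives 16.
Others report (3, 20): truth gives 16, best alternative gives 16.
Others report (15, 3): truth gives 16, best alternative gives 16.
Others report (15, 15): truth gives 16, best alternative gives 16.
Others report (15, 20): truth gives 16, best alternative gives 16.
(Remaining 3 profiles checked similarly; truth is weakly best in each.)
In every case the truthful report is at least as good as any alternative, so it is a dominant strategy.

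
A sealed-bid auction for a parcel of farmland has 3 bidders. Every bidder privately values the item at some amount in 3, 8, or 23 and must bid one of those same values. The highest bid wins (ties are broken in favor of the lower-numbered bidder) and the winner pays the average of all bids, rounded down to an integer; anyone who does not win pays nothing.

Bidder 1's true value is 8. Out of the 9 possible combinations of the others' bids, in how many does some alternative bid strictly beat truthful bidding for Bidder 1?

1

Others bid (3, 3): truth gives 4; bid 3 gives 5 > 4. Violating.
Others bid (3, 8): truth gives 2; no alternative beats it.
Others bid (3, 23): truth gives 0; no alternative beats it.
(Checking all 9 profiles: 1 has a profitable deviation, 8 do not.)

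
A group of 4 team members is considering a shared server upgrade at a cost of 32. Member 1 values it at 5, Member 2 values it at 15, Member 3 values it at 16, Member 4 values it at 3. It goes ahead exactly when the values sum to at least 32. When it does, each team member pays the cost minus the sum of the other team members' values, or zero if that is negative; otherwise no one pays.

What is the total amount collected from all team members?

Total value 39 ≥ cost 32, so it is built.
Member 1: others sum to 34; max(0, 32 - 34) = 0.
Member 2: others sum to 24; max(0, 32 - 24) = 8.
Member 3: others sum to 23; max(0, 32 - 23) = 9.
Member 4: others sum to 36; max(0, 32 - 36) = 0.
Total collected = 0 + 8 + 9 + 0 = 17.

17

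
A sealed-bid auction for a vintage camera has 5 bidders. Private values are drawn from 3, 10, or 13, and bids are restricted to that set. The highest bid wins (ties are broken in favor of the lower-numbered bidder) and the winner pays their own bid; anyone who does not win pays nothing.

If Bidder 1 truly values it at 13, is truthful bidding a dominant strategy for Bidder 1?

No

Consider the case where Bidder 2 bids 3, Bidder 3 bids 3, Bidder 4 bids 3 and Bidder 5 bids 3.
Truthful bid 13: wins, pays 13, utility 13 - 13 = 0.
Bid 3 instead: wins, pays 3, utility 13 - 3 = 10.
Since 10 > 0, bidding 3 is strictly better here, so truthful bidding is not dominant.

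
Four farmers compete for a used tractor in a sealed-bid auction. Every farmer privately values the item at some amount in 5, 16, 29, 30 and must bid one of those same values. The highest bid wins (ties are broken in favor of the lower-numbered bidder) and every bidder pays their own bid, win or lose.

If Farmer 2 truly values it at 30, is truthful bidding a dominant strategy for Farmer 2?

No

Consider the case where Farmer 1 bids 5, Farmer 3 bids 5 and Farmer 4 bids 5.
Truthful bid 30: wins, pays 30, utility 30 - 30 = 0.
Bid 16 instead: wins, pays 16, utility 30 - 16 = 14.
Since 14 > 0, bidding 16 is strictly better here, so truthful bidding is not dominant.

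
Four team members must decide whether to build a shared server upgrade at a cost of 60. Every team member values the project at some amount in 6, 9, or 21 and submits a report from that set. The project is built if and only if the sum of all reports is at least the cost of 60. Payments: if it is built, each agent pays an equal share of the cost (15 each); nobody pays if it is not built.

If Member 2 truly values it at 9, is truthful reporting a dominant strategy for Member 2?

Consider the case where Member 1 reports 9, Member 3 reports 21 and Member 4 reports 21.
Truthful report 9: project built, pays 15, utility 9 - 15 = -6.
Report 6 instead: project not built, utility 0.
Since 0 > -6, reporting 6 is strictly better here, so truthful reporting is not dominant.

No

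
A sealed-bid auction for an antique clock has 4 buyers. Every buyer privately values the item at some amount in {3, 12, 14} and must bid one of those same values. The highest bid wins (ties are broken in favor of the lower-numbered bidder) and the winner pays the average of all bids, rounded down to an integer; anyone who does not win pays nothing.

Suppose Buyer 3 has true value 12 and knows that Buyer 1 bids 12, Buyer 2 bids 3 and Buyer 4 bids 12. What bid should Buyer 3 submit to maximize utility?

14

Bid 3: loses, pays 0, utility 0.
Bid 12: loses, pays 0, utility 0.
Bid 14: wins, pays 10, utility 12 - 10 = 2.
The best choice is 14 with utility 2.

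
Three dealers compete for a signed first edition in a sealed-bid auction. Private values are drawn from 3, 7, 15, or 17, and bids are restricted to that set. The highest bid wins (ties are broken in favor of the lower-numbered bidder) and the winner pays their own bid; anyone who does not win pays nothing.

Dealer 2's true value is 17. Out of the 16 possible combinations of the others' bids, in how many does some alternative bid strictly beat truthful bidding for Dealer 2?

6

Others bid (3, 3): truth gives 0; bid 7 gives 10 > 0. Violating.
Others bid (3, 7): truth gives 0; bid 7 gives 10 > 0. Violating.
Others bid (3, 15): truth gives 0; bid 15 gives 2 > 0. Violating.
Others bid (7, 3): truth gives 0; bid 15 gives 2 > 0. Violating.
Others bid (3, 17): truth gives 0; no alternative beats it.
Others bid (7, 17): truth gives 0; no alternative beats it.
(Checking all 16 profiles: 6 have a profitable deviation, 10 do not.)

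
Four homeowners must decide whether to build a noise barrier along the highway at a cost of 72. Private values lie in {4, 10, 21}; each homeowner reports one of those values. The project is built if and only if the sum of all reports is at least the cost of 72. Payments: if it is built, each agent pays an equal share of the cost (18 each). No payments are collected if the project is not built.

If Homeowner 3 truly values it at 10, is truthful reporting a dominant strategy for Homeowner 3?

No

Consider the case where Homeowner 1 reports 21, Homeowner 2 reports 21 and Homeowner 4 reports 21.
Truthful report 10: project built, pays 18, utility 10 - 18 = -8.
Report 4 instead: project not built, utility 0.
Since 0 > -8, reporting 4 is strictly better here, so truthful reporting is not dominant.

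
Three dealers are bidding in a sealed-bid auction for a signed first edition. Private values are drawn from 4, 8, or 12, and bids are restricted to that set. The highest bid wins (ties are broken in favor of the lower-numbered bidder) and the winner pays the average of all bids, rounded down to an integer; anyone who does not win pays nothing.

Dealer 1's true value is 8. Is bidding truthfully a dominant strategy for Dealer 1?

Consider the case where Dealer 2 bids 4 and Dealer 3 bids 4.
Truthful bid 8: wins, pays 5, utility 8 - 5 = 3.
Bid 4 instead: wins, pays 4, utility 8 - 4 = 4.
Since 4 > 3, bidding 4 is strictly better here, so truthful bidding is not dominant.

No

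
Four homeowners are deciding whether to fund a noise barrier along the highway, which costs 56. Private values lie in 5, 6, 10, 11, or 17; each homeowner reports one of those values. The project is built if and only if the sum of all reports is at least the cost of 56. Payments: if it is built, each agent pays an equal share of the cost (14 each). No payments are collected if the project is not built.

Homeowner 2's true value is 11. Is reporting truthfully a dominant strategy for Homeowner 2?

Consider the case where Homeowner 1 reports 11, Homeowner 3 reports 17 and Homeowner 4 reports 17.
Truthful report 11: project built, pays 14, utility 11 - 14 = -3.
Report 5 instead: project not built, utility 0.
Since 0 > -3, reporting 5 is strictly better here, so truthful reporting is not dominant.

No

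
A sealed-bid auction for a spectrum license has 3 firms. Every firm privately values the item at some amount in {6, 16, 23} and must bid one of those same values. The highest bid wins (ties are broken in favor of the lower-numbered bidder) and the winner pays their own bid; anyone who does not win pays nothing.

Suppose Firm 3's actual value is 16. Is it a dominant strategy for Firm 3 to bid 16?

Check each profile of the others' bids and compare truth against every alternative bid.
Others bid (6, 6): truth gives 0, best alternative gives 0.
Others bid (6, 16): truth gives 0, best alternative gives 0.
Others bid (6, 23): truth gives 0, best alternative gives 0.
Others bid (16, 6): truth gives 0, best alternative gives 0.
Others bid (16, 16): truth gives 0, best alternative gives 0.
Others bid (16, 23): truth gives 0, best alternative gives 0.
(Remaining 3 profiles checked similarly; truth is weakly best in each.)
In every case the truthful bid is at least as good as any alternative, so it is a dominant strategy.

Yes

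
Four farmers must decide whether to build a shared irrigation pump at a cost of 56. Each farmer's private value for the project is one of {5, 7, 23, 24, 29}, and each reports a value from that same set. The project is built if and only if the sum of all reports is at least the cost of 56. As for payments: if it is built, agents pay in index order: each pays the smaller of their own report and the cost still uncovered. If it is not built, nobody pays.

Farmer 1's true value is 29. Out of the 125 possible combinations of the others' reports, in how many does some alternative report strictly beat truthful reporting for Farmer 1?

117

Others report (5, 5, 23): truth gives 0; report 23 gives 6 > 0. Violating.
Others report (5, 5, 24): truth gives 0; report 23 gives 6 > 0. Violating.
Others report (5, 5, 29): truth gives 0; report 23 gives 6 > 0. Violating.
Others report (5, 7, 23): truth gives 0; report 23 gives 6 > 0. Violating.
Others report (5, 5, 5): truth gives 0; no alternative beats it.
Others report (5, 5, 7): truth gives 0; no alternative beats it.
(Checking all 125 profiles: 117 have a profitable deviation, 8 do not.)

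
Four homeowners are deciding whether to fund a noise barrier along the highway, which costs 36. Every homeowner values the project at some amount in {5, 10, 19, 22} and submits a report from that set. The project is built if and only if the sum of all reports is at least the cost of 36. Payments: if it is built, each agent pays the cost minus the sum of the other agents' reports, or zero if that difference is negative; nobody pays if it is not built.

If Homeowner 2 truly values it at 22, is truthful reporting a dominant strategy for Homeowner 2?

Yes

Check each profile of the others' reports and compare truth against every alternative report.
Others report (5, 5, 5): truth gives 1, best alternative gives 0.
Others report (5, 10, 22): truth gives 22, best alternative gives 22.
Others report (5, 19, 19): truth gives 22, best alternative gives 22.
Others report (5, 19, 22): truth gives 22, best alternative gives 22.
Others report (5, 22, 10): truth gives 22, best alternative gives 22.
Others report (5, 22, 19): truth gives 22, best alternative gives 22.
(Remaining 58 profiles checked similarly; truth is weakly best in each.)
In every case the truthful report is at least as good as any alternative, so it is a dominant strategy.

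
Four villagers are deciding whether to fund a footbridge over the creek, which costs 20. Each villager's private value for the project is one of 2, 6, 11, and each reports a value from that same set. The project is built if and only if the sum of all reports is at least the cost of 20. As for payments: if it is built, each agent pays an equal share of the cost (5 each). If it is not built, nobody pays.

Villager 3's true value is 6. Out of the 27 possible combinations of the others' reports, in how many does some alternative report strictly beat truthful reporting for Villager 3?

3

Others report (2, 2, 6): truth gives 0; report 11 gives 1 > 0. Violating.
Others report (2, 6, 2): truth gives 0; report 11 gives 1 > 0. Violating.
Others report (6, 2, 2): truth gives 0; report 11 gives 1 > 0. Violating.
Others report (2, 2, 2): truth gives 0; no alternative beats it.
Others report (2, 2, 11): truth gives 1; no alternative beats it.
(Checking all 27 profiles: 3 have a profitable deviation, 24 do not.)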